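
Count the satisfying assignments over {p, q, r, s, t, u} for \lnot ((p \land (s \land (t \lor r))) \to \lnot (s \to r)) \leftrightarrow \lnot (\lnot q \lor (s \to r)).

Initial set: {(\lnot ((p \land (s \land (t \lor r))) \to \lnot (s \to r)) \leftrightarrow \lnot (\lnot q \lor (s \to r)))}.
(\lnot ((p \land (s \land (t \lor r))) \to \lnot (s \to r)) \leftrightarrow \lnot (\lnot q \lor (s \to r))): β-rule — branch into \lnot ((p \land (s \land (t \lor r))) \to \lnot (s \to r)), \lnot (\lnot q \lor (s \to r))  //  \lnot \lnot ((p \land (s \land (t \lor r))) \to \lnot (s \to r)), \lnot \lnot (\lnot q \lor (s \to r)).
  branch 1 (add \lnot ((p \land (s \land (t \lor r))) \to \lnot (s \to r)), \lnot (\lnot q \lor (s \to r))):
    \lnot ((p \land (s \land (t \lor r))) \to \lnot (s \to r)): α-rule — add (p \land (s \land (t \lor r))), \lnot \lnot (s \to r).
    \lnot (\lnot q \lor (s \to r)): α-rule — add \lnot \lnot q, \lnot (s \to r).
    (p \land (s \land (t \lor r))): α-rule — add p, (s \land (t \lor r)).
    \lnot (s \to r): α-rule — add s, \lnot r.
    (s \land (t \lor r)): α-rule — add s, (t \lor r).
    \lnot \lnot (s \to r): β-rule — branch into \lnot s  //  r.
      branch 1.1 (add \lnot s):
        × closes — contains both s and \lnot s.
      branch 1.2 (add r):
        × closes — contains both r and \lnot r.
  branch 2 (add \lnot \lnot ((p \land (s \land (t \lor r))) \to \lnot (s \to r)), \lnot \lnot (\lnot q \lor (s \to r))):
    \lnot \lnot ((p \land (s \land (t \lor r))) \to \lnot (s \to r)): β-rule — branch into \lnot (p \land (s \land (t \lor r)))  //  \lnot (s \to r).
      branch 2.1 (add \lnot (p \land (s \land (t \lor r)))):
        \lnot \lnot (\lnot q \lor (s \to r)): β-rule — branch into \lnot q  //  (s \to r).
          branch 2.1.1 (add \lnot q):
            \lnot (p \land (s \land (t \lor r))): β-rule — branch into \lnot p  //  \lnot (s \land (t \lor r)).
              branch 2.1.1.1 (add \lnot p):
                ○ open, literals {p=0, q=0}.
              branch 2.1.1.2 (add \lnot (s \land (t \lor r))):
                \lnot (s \land (t \lor r)): β-rule — branch into \lnot s  //  \lnot (t \lor r).
                  branch 2.1.1.2.1 (add \lnot s):
                    ○ open, literals {q=0, s=0}.
                  branch 2.1.1.2.2 (add \lnot (t \lor r)):
                    \lnot (t \lor r): α-rule — add \lnot t, \lnot r.
                    ○ open, literals {q=0, r=0, t=0}.
          branch 2.1.2 (add (s \to r)):
            \lnot (p \land (s \land (t \lor r))): β-rule — branch into \lnot p  //  \lnot (s \land (t \lor r)).
              branch 2.1.2.1 (add \lnot p):
                (s \to r): β-rule — branch into \lnot s  //  r.
                  branch 2.1.2.1.1 (add \lnot s):
                    ○ open, literals {p=0, s=0}.
                  branch 2.1.2.1.2 (add r):
                    ○ open, literals {p=0, r=1}.
              branch 2.1.2.2 (add \lnot (s \land (t \lor r))):
                (s \to r): β-rule — branch into \lnot s  //  r.
                  branch 2.1.2.2.1 (add \lnot s):
                    \lnot (s \land (t \lor r)): β-rule — branch into \lnot s  //  \lnot (t \lor r).
                      branch 2.1.2.2.1.1 (add \lnot s):
                        ○ open, literals {s=0}.
                      branch 2.1.2.2.1.2 (add \lnot (t \lor r)):
                        \lnot (t \lor r): α-rule — add \lnot t, \lnot r.
                        ○ open, literals {r=0, s=0, t=0}.
                  branch 2.1.2.2.2 (add r):
                    \lnot (s \land (t \lor r)): β-rule — branch into \lnot s  //  \lnot (t \lor r).
                      branch 2.1.2.2.2.1 (add \lnot s):
                        ○ open, literals {r=1, s=0}.
                      branch 2.1.2.2.2.2 (add \lnot (t \lor r)):
                        \lnot (t \lor r): α-rule — add \lnot t, \lnot r.
                        × closes — contains both r and \lnot r.
      branch 2.2 (add \lnot (s \to r)):
        \lnot (s \to r): α-rule — add s, \lnot r.
        \lnot \lnot (\lnot q \lor (s \to r)): β-rule — branch into \lnot q  //  (s \to r).
          branch 2.2.1 (add \lnot q):
            ○ open, literals {q=0, r=0, s=1}.
          branch 2.2.2 (add (s \to r)):
            (s \to r): β-rule — branch into \lnot s  //  r.
              branch 2.2.2.1 (add \lnot s):
                × closes — contains both s and \lnot s.
              branch 2.2.2.2 (add r):
                × closes — contains both r and \lnot r.
5 branches closed, 9 open.
Each open branch fixes some atoms; the unmentioned ones are free. Counting distinct full assignments: branch {p=0, q=0} (r, s, t, u) contributes 16 new; branch {q=0, s=0} (p, r, t, u) contributes 8 new; branch {q=0, r=0, t=0} (p, s, u) contributes 2 new; branch {p=0, s=0} (q, r, t, u) contributes 8 new; branch {p=0, r=1} (q, s, t, u) contributes 4 new; branch {s=0} (p, q, r, t, u) contributes 8 new; branch {r=0, s=0, t=0} (p, q, u) contributes 0 new; branch {r=1, s=0} (p, q, t, u) contributes 0 new; branch {q=0, r=0, s=1} (p, t, u) contributes 2 new. Total: 48.

48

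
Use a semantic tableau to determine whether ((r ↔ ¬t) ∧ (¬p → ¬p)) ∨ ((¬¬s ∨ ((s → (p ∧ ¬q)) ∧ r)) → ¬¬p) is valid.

Not valid

Assume the negation and expand:
Initial set: {¬(((r ↔ ¬t) ∧ (¬p → ¬p)) ∨ ((¬¬s ∨ ((s → (p ∧ ¬q)) ∧ r)) → ¬¬p))}.
¬(((r ↔ ¬t) ∧ (¬p → ¬p)) ∨ ((¬¬s ∨ ((s → (p ∧ ¬q)) ∧ r)) → ¬¬p)): α-rule — add ¬((r ↔ ¬t) ∧ (¬p → ¬p)), ¬((¬¬s ∨ ((s → (p ∧ ¬q)) ∧ r)) → ¬¬p).
¬((¬¬s ∨ ((s → (p ∧ ¬q)) ∧ r)) → ¬¬p): α-rule — add (¬¬s ∨ ((s → (p ∧ ¬q)) ∧ r)), ¬¬¬p.
¬¬¬p: drop double negation, giving ¬p.
¬((r ↔ ¬t) ∧ (¬p → ¬p)): β-rule — branch into ¬(r ↔ ¬t)  //  ¬(¬p → ¬p).
  branch 1 (add ¬(r ↔ ¬t)):
    (¬¬s ∨ ((s → (p ∧ ¬q)) ∧ r)): β-rule — branch into ¬¬s  //  ((s → (p ∧ ¬q)) ∧ r).
      branch 1.1 (add ¬¬s):
        ¬¬s: drop double negation, giving s.
        ¬(r ↔ ¬t): β-rule — branch into r, ¬¬t  //  ¬r, ¬t.
          branch 1.1.1 (add r, ¬¬t):
            ○ open, literals {p=F, r=T, s=T, t=T}.
          branch 1.1.2 (add ¬r, ¬t):
            ○ open, literals {p=F, r=F, s=T, t=F}.
      branch 1.2 (add ((s → (p ∧ ¬q)) ∧ r)):
        ((s → (p ∧ ¬q)) ∧ r): α-rule — add (s → (p ∧ ¬q)), r.
        ¬(r ↔ ¬t): β-rule — branch into r, ¬¬t  //  ¬r, ¬t.
          branch 1.2.1 (add r, ¬¬t):
            (s → (p ∧ ¬q)): β-rule — branch into ¬s  //  (p ∧ ¬q).
              branch 1.2.1.1 (add ¬s):
                ○ open, literals {p=F, r=T, s=F, t=T}.
              branch 1.2.1.2 (add (p ∧ ¬q)):
                (p ∧ ¬q): α-rule — add p, ¬q.
                × closes — contains both p and ¬p.
          branch 1.2.2 (add ¬r, ¬t):
            × closes — contains both r and ¬r.
  branch 2 (add ¬(¬p → ¬p)):
    ¬(¬p → ¬p): α-rule — add ¬p, ¬¬p.
    × closes — contains both p and ¬p.
3 branches closed, 3 open.
An open branch gives a countermodel: p=F, r=T, s=T, t=T (unmentioned atoms arbitrary); under it the original formula is false.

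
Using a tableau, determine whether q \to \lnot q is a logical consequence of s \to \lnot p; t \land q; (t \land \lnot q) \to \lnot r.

Initial set: {T (s \to \lnot p); T (t \land q); T ((t \land \lnot q) \to \lnot r); F (q \to \lnot q)}.
T (t \land q): α-rule — add T t, T q.
F (q \to \lnot q): α-rule — add T q, F \lnot q.
T (s \to \lnot p): β-rule — branch into F s  //  T \lnot p.
  branch 1 (add F s):
    T ((t \land \lnot q) \to \lnot r): β-rule — branch into F (t \land \lnot q)  //  T \lnot r.
      branch 1.1 (add F (t \land \lnot q)):
        F (t \land \lnot q): β-rule — branch into F t  //  F \lnot q.
          branch 1.1.1 (add F t):
            × closes — contains both t and \lnot t.
          branch 1.1.2 (add F \lnot q):
            ○ open, literals {q=T, s=F, t=T}.
      branch 1.2 (add T \lnot r):
        ○ open, literals {q=T, r=F, s=F, t=T}.
  branch 2 (add T \lnot p):
    T ((t \land \lnot q) \to \lnot r): β-rule — branch into F (t \land \lnot q)  //  T \lnot r.
      branch 2.1 (add F (t \land \lnot q)):
        F (t \land \lnot q): β-rule — branch into F t  //  F \lnot q.
          branch 2.1.1 (add F t):
            × closes — contains both t and \lnot t.
          branch 2.1.2 (add F \lnot q):
            ○ open, literals {p=F, q=T, t=T}.
      branch 2.2 (add T \lnot r):
        ○ open, literals {p=F, q=T, r=F, t=T}.
2 branches closed, 4 open.
An open branch gives a countermodel: q=T, s=F, t=T (unmentioned atoms arbitrary); the premises hold there but the conclusion fails.

No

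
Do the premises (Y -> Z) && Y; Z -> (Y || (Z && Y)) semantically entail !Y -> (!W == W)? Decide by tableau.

Initial set: {((Y -> Z) && Y); (Z -> (Y || (Z && Y))); !(!Y -> (!W == W))}.
((Y -> Z) && Y): α-rule — add (Y -> Z), Y.
!(!Y -> (!W == W)): α-rule — add !Y, !(!W == W).
× closes — contains both Y and !Y.
All 1 branch closes.
Every branch closed, so the premises entail the conclusion.

Yes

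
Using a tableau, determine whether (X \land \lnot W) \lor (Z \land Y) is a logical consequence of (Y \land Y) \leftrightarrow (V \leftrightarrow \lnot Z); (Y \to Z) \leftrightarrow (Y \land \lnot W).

Initial set: {((Y \land Y) \leftrightarrow (V \leftrightarrow \lnot Z)); ((Y \to Z) \leftrightarrow (Y \land \lnot W)); \lnot ((X \land \lnot W) \lor (Z \land Y))}.
\lnot ((X \land \lnot W) \lor (Z \land Y)): α-rule — add \lnot (X \land \lnot W), \lnot (Z \land Y).
((Y \land Y) \leftrightarrow (V \leftrightarrow \lnot Z)): β-rule — branch into (Y \land Y), (V \leftrightarrow \lnot Z)  //  \lnot (Y \land Y), \lnot (V \leftrightarrow \lnot Z).
  branch 1 (add (Y \land Y), (V \leftrightarrow \lnot Z)):
    (Y \land Y): α-rule — add Y, Y.
    ((Y \to Z) \leftrightarrow (Y \land \lnot W)): β-rule — branch into (Y \to Z), (Y \land \lnot W)  //  \lnot (Y \to Z), \lnot (Y \land \lnot W).
      branch 1.1 (add (Y \to Z), (Y \land \lnot W)):
        (Y \land \lnot W): α-rule — add Y, \lnot W.
        \lnot (X \land \lnot W): β-rule — branch into \lnot X  //  \lnot \lnot W.
          branch 1.1.1 (add \lnot X):
            \lnot (Z \land Y): β-rule — branch into \lnot Z  //  \lnot Y.
              branch 1.1.1.1 (add \lnot Z):
                (V \leftrightarrow \lnot Z): β-rule — branch into V, \lnot Z  //  \lnot V, \lnot \lnot Z.
                  branch 1.1.1.1.1 (add V, \lnot Z):
                    (Y \to Z): β-rule — branch into \lnot Y  //  Z.
                      branch 1.1.1.1.1.1 (add \lnot Y):
                        × closes — contains both Y and \lnot Y.
                      branch 1.1.1.1.1.2 (add Z):
                        × closes — contains both Z and \lnot Z.
                  branch 1.1.1.1.2 (add \lnot V, \lnot \lnot Z):
                    × closes — contains both Z and \lnot Z.
              branch 1.1.1.2 (add \lnot Y):
                × closes — contains both Y and \lnot Y.
          branch 1.1.2 (add \lnot \lnot W):
            × closes — contains both W and \lnot W.
      branch 1.2 (add \lnot (Y \to Z), \lnot (Y \land \lnot W)):
        \lnot (Y \to Z): α-rule — add Y, \lnot Z.
        \lnot (X \land \lnot W): β-rule — branch into \lnot X  //  \lnot \lnot W.
          branch 1.2.1 (add \lnot X):
            \lnot (Z \land Y): β-rule — branch into \lnot Z  //  \lnot Y.
              branch 1.2.1.1 (add \lnot Z):
                (V \leftrightarrow \lnot Z): β-rule — branch into V, \lnot Z  //  \lnot V, \lnot \lnot Z.
                  branch 1.2.1.1.1 (add V, \lnot Z):
                    \lnot (Y \land \lnot W): β-rule — branch into \lnot Y  //  \lnot \lnot W.
                      branch 1.2.1.1.1.1 (add \lnot Y):
                        × closes — contains both Y and \lnot Y.
                      branch 1.2.1.1.1.2 (add \lnot \lnot W):
                        ○ open, literals {V=true, W=true, X=false, Y=true, Z=false}.
                  branch 1.2.1.1.2 (add \lnot V, \lnot \lnot Z):
                    × closes — contains both Z and \lnot Z.
              branch 1.2.1.2 (add \lnot Y):
                × closes — contains both Y and \lnot Y.
          branch 1.2.2 (add \lnot \lnot W):
            \lnot (Z \land Y): β-rule — branch into \lnot Z  //  \lnot Y.
              branch 1.2.2.1 (add \lnot Z):
                (V \leftrightarrow \lnot Z): β-rule — branch into V, \lnot Z  //  \lnot V, \lnot \lnot Z.
                  branch 1.2.2.1.1 (add V, \lnot Z):
                    \lnot (Y \land \lnot W): β-rule — branch into \lnot Y  //  \lnot \lnot W.
                      branch 1.2.2.1.1.1 (add \lnot Y):
                        × closes — contains both Y and \lnot Y.
                      branch 1.2.2.1.1.2 (add \lnot \lnot W):
                        ○ open, literals {V=true, W=true, Y=true, Z=false}.
                  branch 1.2.2.1.2 (add \lnot V, \lnot \lnot Z):
                    × closes — contains both Z and \lnot Z.
              branch 1.2.2.2 (add \lnot Y):
                × closes — contains both Y and \lnot Y.
  branch 2 (add \lnot (Y \land Y), \lnot (V \leftrightarrow \lnot Z)):
    ((Y \to Z) \leftrightarrow (Y \land \lnot W)): β-rule — branch into (Y \to Z), (Y \land \lnot W)  //  \lnot (Y \to Z), \lnot (Y \land \lnot W).
      branch 2.1 (add (Y \to Z), (Y \land \lnot W)):
        (Y \land \lnot W): α-rule — add Y, \lnot W.
        \lnot (X \land \lnot W): β-rule — branch into \lnot X  //  \lnot \lnot W.
          branch 2.1.1 (add \lnot X):
            \lnot (Z \land Y): β-rule — branch into \lnot Z  //  \lnot Y.
              branch 2.1.1.1 (add \lnot Z):
                \lnot (Y \land Y): β-rule — branch into \lnot Y  //  \lnot Y.
                  branch 2.1.1.1.1 (add \lnot Y):
                    × closes — contains both Y and \lnot Y.
                  branch 2.1.1.1.2 (add \lnot Y):
                    × closes — contains both Y and \lnot Y.
              branch 2.1.1.2 (add \lnot Y):
                × closes — contains both Y and \lnot Y.
          branch 2.1.2 (add \lnot \lnot W):
            × closes — contains both W and \lnot W.
      branch 2.2 (add \lnot (Y \to Z), \lnot (Y \land \lnot W)):
        \lnot (Y \to Z): α-rule — add Y, \lnot Z.
        \lnot (X \land \lnot W): β-rule — branch into \lnot X  //  \lnot \lnot W.
          branch 2.2.1 (add \lnot X):
            \lnot (Z \land Y): β-rule — branch into \lnot Z  //  \lnot Y.
              branch 2.2.1.1 (add \lnot Z):
                \lnot (Y \land Y): β-rule — branch into \lnot Y  //  \lnot Y.
                  branch 2.2.1.1.1 (add \lnot Y):
                    × closes — contains both Y and \lnot Y.
                  branch 2.2.1.1.2 (add \lnot Y):
                    × closes — contains both Y and \lnot Y.
              branch 2.2.1.2 (add \lnot Y):
                × closes — contains both Y and \lnot Y.
          branch 2.2.2 (add \lnot \lnot W):
            \lnot (Z \land Y): β-rule — branch into \lnot Z  //  \lnot Y.
              branch 2.2.2.1 (add \lnot Z):
                \lnot (Y \land Y): β-rule — branch into \lnot Y  //  \lnot Y.
                  branch 2.2.2.1.1 (add \lnot Y):
                    × closes — contains both Y and \lnot Y.
                  branch 2.2.2.1.2 (add \lnot Y):
                    × closes — contains both Y and \lnot Y.
              branch 2.2.2.2 (add \lnot Y):
                × closes — contains both Y and \lnot Y.
21 branches closed, 2 open.
An open branch gives a countermodel: V=true, W=true, X=false, Y=true, Z=false (unmentioned atoms arbitrary); the premises hold there but the conclusion fails.

No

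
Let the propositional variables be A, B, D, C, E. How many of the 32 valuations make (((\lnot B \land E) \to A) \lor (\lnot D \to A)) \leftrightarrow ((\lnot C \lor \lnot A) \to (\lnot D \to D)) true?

22

Initial set: {((((\lnot B \land E) \to A) \lor (\lnot D \to A)) \leftrightarrow ((\lnot C \lor \lnot A) \to (\lnot D \to D)))}.
((((\lnot B \land E) \to A) \lor (\lnot D \to A)) \leftrightarrow ((\lnot C \lor \lnot A) \to (\lnot D \to D))): β-rule — branch into (((\lnot B \land E) \to A) \lor (\lnot D \to A)), ((\lnot C \lor \lnot A) \to (\lnot D \to D))  //  \lnot (((\lnot B \land E) \to A) \lor (\lnot D \to A)), \lnot ((\lnot C \lor \lnot A) \to (\lnot D \to D)).
  branch 1 (add (((\lnot B \land E) \to A) \lor (\lnot D \to A)), ((\lnot C \lor \lnot A) \to (\lnot D \to D))):
    (((\lnot B \land E) \to A) \lor (\lnot D \to A)): β-rule — branch into ((\lnot B \land E) \to A)  //  (\lnot D \to A).
      branch 1.1 (add ((\lnot B \land E) \to A)):
        ((\lnot C \lor \lnot A) \to (\lnot D \to D)): β-rule — branch into \lnot (\lnot C \lor \lnot A)  //  (\lnot D \to D).
          branch 1.1.1 (add \lnot (\lnot C \lor \lnot A)):
            \lnot (\lnot C \lor \lnot A): α-rule — add \lnot \lnot C, \lnot \lnot A.
            ((\lnot B \land E) \to A): β-rule — branch into \lnot (\lnot B \land E)  //  A.
              branch 1.1.1.1 (add \lnot (\lnot B \land E)):
                \lnot (\lnot B \land E): β-rule — branch into \lnot \lnot B  //  \lnot E.
                  branch 1.1.1.1.1 (add \lnot \lnot B):
                    ○ open, literals {A=1, B=1, C=1}.
                  branch 1.1.1.1.2 (add \lnot E):
                    ○ open, literals {A=1, C=1, E=0}.
              branch 1.1.1.2 (add A):
                ○ open, literals {A=1, C=1}.
          branch 1.1.2 (add (\lnot D \to D)):
            ((\lnot B \land E) \to A): β-rule — branch into \lnot (\lnot B \land E)  //  A.
              branch 1.1.2.1 (add \lnot (\lnot B \land E)):
                (\lnot D \to D): β-rule — branch into \lnot \lnot D  //  D.
                  branch 1.1.2.1.1 (add \lnot \lnot D):
                    \lnot (\lnot B \land E): β-rule — branch into \lnot \lnot B  //  \lnot E.
                      branch 1.1.2.1.1.1 (add \lnot \lnot B):
                        ○ open, literals {B=1, D=1}.
                      branch 1.1.2.1.1.2 (add \lnot E):
                        ○ open, literals {D=1, E=0}.
                  branch 1.1.2.1.2 (add D):
                    \lnot (\lnot B \land E): β-rule — branch into \lnot \lnot B  //  \lnot E.
                      branch 1.1.2.1.2.1 (add \lnot \lnot B):
                        ○ open, literals {B=1, D=1}.
                      branch 1.1.2.1.2.2 (add \lnot E):
                        ○ open, literals {D=1, E=0}.
              branch 1.1.2.2 (add A):
                (\lnot D \to D): β-rule — branch into \lnot \lnot D  //  D.
                  branch 1.1.2.2.1 (add \lnot \lnot D):
                    ○ open, literals {A=1, D=1}.
                  branch 1.1.2.2.2 (add D):
                    ○ open, literals {A=1, D=1}.
      branch 1.2 (add (\lnot D \to A)):
        ((\lnot C \lor \lnot A) \to (\lnot D \to D)): β-rule — branch into \lnot (\lnot C \lor \lnot A)  //  (\lnot D \to D).
          branch 1.2.1 (add \lnot (\lnot C \lor \lnot A)):
            \lnot (\lnot C \lor \lnot A): α-rule — add \lnot \lnot C, \lnot \lnot A.
            (\lnot D \to A): β-rule — branch into \lnot \lnot D  //  A.
              branch 1.2.1.1 (add \lnot \lnot D):
                ○ open, literals {A=1, C=1, D=1}.
              branch 1.2.1.2 (add A):
                ○ open, literals {A=1, C=1}.
          branch 1.2.2 (add (\lnot D \to D)):
            (\lnot D \to A): β-rule — branch into \lnot \lnot D  //  A.
              branch 1.2.2.1 (add \lnot \lnot D):
                (\lnot D \to D): β-rule — branch into \lnot \lnot D  //  D.
                  branch 1.2.2.1.1 (add \lnot \lnot D):
                    ○ open, literals {D=1}.
                  branch 1.2.2.1.2 (add D):
                    ○ open, literals {D=1}.
              branch 1.2.2.2 (add A):
                (\lnot D \to D): β-rule — branch into \lnot \lnot D  //  D.
                  branch 1.2.2.2.1 (add \lnot \lnot D):
                    ○ open, literals {A=1, D=1}.
                  branch 1.2.2.2.2 (add D):
                    ○ open, literals {A=1, D=1}.
  branch 2 (add \lnot (((\lnot B \land E) \to A) \lor (\lnot D \to A)), \lnot ((\lnot C \lor \lnot A) \to (\lnot D \to D))):
    \lnot (((\lnot B \land E) \to A) \lor (\lnot D \to A)): α-rule — add \lnot ((\lnot B \land E) \to A), \lnot (\lnot D \to A).
    \lnot ((\lnot C \lor \lnot A) \to (\lnot D \to D)): α-rule — add (\lnot C \lor \lnot A), \lnot (\lnot D \to D).
    \lnot ((\lnot B \land E) \to A): α-rule — add (\lnot B \land E), \lnot A.
    \lnot (\lnot D \to A): α-rule — add \lnot D, \lnot A.
    \lnot (\lnot D \to D): α-rule — add \lnot D, \lnot D.
    (\lnot B \land E): α-rule — add \lnot B, E.
    (\lnot C \lor \lnot A): β-rule — branch into \lnot C  //  \lnot A.
      branch 2.1 (add \lnot C):
        ○ open, literals {A=0, B=0, C=0, D=0, E=1}.
      branch 2.2 (add \lnot A):
        ○ open, literals {A=0, B=0, D=0, E=1}.
0 branches closed, 17 open.
Each open branch fixes some atoms; the unmentioned ones are free. Counting distinct full assignments: branch {A=1, B=1, C=1} (D, E) contributes 4 new; branch {A=1, C=1, E=0} (B, D) contributes 2 new; branch {A=1, C=1} (B, D, E) contributes 2 new; branch {B=1, D=1} (A, C, E) contributes 6 new; branch {D=1, E=0} (A, B, C) contributes 3 new; branch {B=1, D=1} (A, C, E) contributes 0 new; branch {D=1, E=0} (A, B, C) contributes 0 new; branch {A=1, D=1} (B, C, E) contributes 1 new; branch {A=1, D=1} (B, C, E) contributes 0 new; branch {A=1, C=1, D=1} (B, E) contributes 0 new; branch {A=1, C=1} (B, D, E) contributes 0 new; branch {D=1} (A, B, C, E) contributes 2 new; branch {D=1} (A, B, C, E) contributes 0 new; branch {A=1, D=1} (B, C, E) contributes 0 new; branch {A=1, D=1} (B, C, E) contributes 0 new; branch {A=0, B=0, C=0, D=0, E=1} (none free) contributes 1 new; branch {A=0, B=0, D=0, E=1} (C) contributes 1 new. Total: 22.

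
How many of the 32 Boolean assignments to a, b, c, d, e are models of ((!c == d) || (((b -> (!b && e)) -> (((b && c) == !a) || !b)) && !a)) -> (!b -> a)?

Initial set: {T (((!c == d) || (((b -> (!b && e)) -> (((b && c) == !a) || !b)) && !a)) -> (!b -> a))}.
T (((!c == d) || (((b -> (!b && e)) -> (((b && c) == !a) || !b)) && !a)) -> (!b -> a)): β-rule — branch into F ((!c == d) || (((b -> (!b && e)) -> (((b && c) == !a) || !b)) && !a))  //  T (!b -> a).
  branch 1 (add F ((!c == d) || (((b -> (!b && e)) -> (((b && c) == !a) || !b)) && !a))):
    F ((!c == d) || (((b -> (!b && e)) -> (((b && c) == !a) || !b)) && !a)): α-rule — add F (!c == d), F (((b -> (!b && e)) -> (((b && c) == !a) || !b)) && !a).
    F (!c == d): β-rule — branch into T !c, F d  //  F !c, T d.
      branch 1.1 (add T !c, F d):
        F (((b -> (!b && e)) -> (((b && c) == !a) || !b)) && !a): β-rule — branch into F ((b -> (!b && e)) -> (((b && c) == !a) || !b))  //  F !a.
          branch 1.1.1 (add F ((b -> (!b && e)) -> (((b && c) == !a) || !b))):
            F ((b -> (!b && e)) -> (((b && c) == !a) || !b)): α-rule — add T (b -> (!b && e)), F (((b && c) == !a) || !b).
            F (((b && c) == !a) || !b): α-rule — add F ((b && c) == !a), F !b.
            T (b -> (!b && e)): β-rule — branch into F b  //  T (!b && e).
              branch 1.1.1.1 (add F b):
                × closes — contains both b and !b.
              branch 1.1.1.2 (add T (!b && e)):
                T (!b && e): α-rule — add T !b, T e.
                × closes — contains both b and !b.
          branch 1.1.2 (add F !a):
            ○ open, literals {a=T, c=F, d=F}.
      branch 1.2 (add F !c, T d):
        F (((b -> (!b && e)) -> (((b && c) == !a) || !b)) && !a): β-rule — branch into F ((b -> (!b && e)) -> (((b && c) == !a) || !b))  //  F !a.
          branch 1.2.1 (add F ((b -> (!b && e)) -> (((b && c) == !a) || !b))):
            F ((b -> (!b && e)) -> (((b && c) == !a) || !b)): α-rule — add T (b -> (!b && e)), F (((b && c) == !a) || !b).
            F (((b && c) == !a) || !b): α-rule — add F ((b && c) == !a), F !b.
            T (b -> (!b && e)): β-rule — branch into F b  //  T (!b && e).
              branch 1.2.1.1 (add F b):
                × closes — contains both b and !b.
              branch 1.2.1.2 (add T (!b && e)):
                T (!b && e): α-rule — add T !b, T e.
                × closes — contains both b and !b.
          branch 1.2.2 (add F !a):
            ○ open, literals {a=T, c=T, d=T}.
  branch 2 (add T (!b -> a)):
    T (!b -> a): β-rule — branch into F !b  //  T a.
      branch 2.1 (add F !b):
        ○ open, literals {b=T}.
      branch 2.2 (add T a):
        ○ open, literals {a=T}.
4 branches closed, 4 open.
Each open branch fixes some atoms; the unmentioned ones are free. Counting distinct full assignments: branch {a=T, c=F, d=F} (b, e) contributes 4 new; branch {a=T, c=T, d=T} (b, e) contributes 4 new; branch {b=T} (a, c, d, e) contributes 12 new; branch {a=T} (b, c, d, e) contributes 4 new. Total: 24.

24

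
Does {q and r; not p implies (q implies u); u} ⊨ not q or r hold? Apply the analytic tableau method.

Yes

Initial set: {(q and r); (not p implies (q implies u)); u; not (not q or r)}.
(q and r): α-rule — add q, r.
not (not q or r): α-rule — add not not q, not r.
× closes — contains both r and not r.
All 1 branch closes.
Every branch closed, so the premises entail the conclusion.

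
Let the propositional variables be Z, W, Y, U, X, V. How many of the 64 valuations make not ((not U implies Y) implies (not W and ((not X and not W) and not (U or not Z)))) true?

Initial set: {not ((not U implies Y) implies (not W and ((not X and not W) and not (U or not Z))))}.
not ((not U implies Y) implies (not W and ((not X and not W) and not (U or not Z)))): α-rule — add (not U implies Y), not (not W and ((not X and not W) and not (U or not Z))).
(not U implies Y): β-rule — branch into not not U  //  Y.
  branch 1 (add not not U):
    not (not W and ((not X and not W) and not (U or not Z))): β-rule — branch into not not W  //  not ((not X and not W) and not (U or not Z)).
      branch 1.1 (add not not W):
        ○ open, literals {U=T, W=T}.
      branch 1.2 (add not ((not X and not W) and not (U or not Z))):
        not ((not X and not W) and not (U or not Z)): β-rule — branch into not (not X and not W)  //  not not (U or not Z).
          branch 1.2.1 (add not (not X and not W)):
            not (not X and not W): β-rule — branch into not not X  //  not not W.
              branch 1.2.1.1 (add not not X):
                ○ open, literals {U=T, X=T}.
              branch 1.2.1.2 (add not not W):
                ○ open, literals {U=T, W=T}.
          branch 1.2.2 (add not not (U or not Z)):
            not not (U or not Z): β-rule — branch into U  //  not Z.
              branch 1.2.2.1 (add U):
                ○ open, literals {U=T}.
              branch 1.2.2.2 (add not Z):
                ○ open, literals {U=T, Z=F}.
  branch 2 (add Y):
    not (not W and ((not X and not W) and not (U or not Z))): β-rule — branch into not not W  //  not ((not X and not W) and not (U or not Z)).
      branch 2.1 (add not not W):
        ○ open, literals {W=T, Y=T}.
      branch 2.2 (add not ((not X and not W) and not (U or not Z))):
        not ((not X and not W) and not (U or not Z)): β-rule — branch into not (not X and not W)  //  not not (U or not Z).
          branch 2.2.1 (add not (not X and not W)):
            not (not X and not W): β-rule — branch into not not X  //  not not W.
              branch 2.2.1.1 (add not not X):
                ○ open, literals {X=T, Y=T}.
              branch 2.2.1.2 (add not not W):
                ○ open, literals {W=T, Y=T}.
          branch 2.2.2 (add not not (U or not Z)):
            not not (U or not Z): β-rule — branch into U  //  not Z.
              branch 2.2.2.1 (add U):
                ○ open, literals {U=T, Y=T}.
              branch 2.2.2.2 (add not Z):
                ○ open, literals {Y=T, Z=F}.
0 branches closed, 10 open.
Each open branch fixes some atoms; the unmentioned ones are free. Counting distinct full assignments: branch {U=T, W=T} (Z, Y, X, V) contributes 16 new; branch {U=T, X=T} (Z, W, Y, V) contributes 8 new; branch {U=T, W=T} (Z, Y, X, V) contributes 0 new; branch {U=T} (Z, W, Y, X, V) contributes 8 new; branch {U=T, Z=F} (W, Y, X, V) contributes 0 new; branch {W=T, Y=T} (Z, U, X, V) contributes 8 new; branch {X=T, Y=T} (Z, W, U, V) contributes 4 new; branch {W=T, Y=T} (Z, U, X, V) contributes 0 new; branch {U=T, Y=T} (Z, W, X, V) contributes 0 new; branch {Y=T, Z=F} (W, U, X, V) contributes 2 new. Total: 46.

46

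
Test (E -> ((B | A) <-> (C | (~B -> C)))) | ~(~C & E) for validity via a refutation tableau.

Not valid

Assume the negation and expand:
Initial set: {~((E -> ((B | A) <-> (C | (~B -> C)))) | ~(~C & E))}.
~((E -> ((B | A) <-> (C | (~B -> C)))) | ~(~C & E)): α-rule — add ~(E -> ((B | A) <-> (C | (~B -> C)))), ~~(~C & E).
~(E -> ((B | A) <-> (C | (~B -> C)))): α-rule — add E, ~((B | A) <-> (C | (~B -> C))).
~~(~C & E): α-rule — add ~C, E.
~((B | A) <-> (C | (~B -> C))): β-rule — branch into (B | A), ~(C | (~B -> C))  //  ~(B | A), (C | (~B -> C)).
  branch 1 (add (B | A), ~(C | (~B -> C))):
    ~(C | (~B -> C)): α-rule — add ~C, ~(~B -> C).
    ~(~B -> C): α-rule — add ~B, ~C.
    (B | A): β-rule — branch into B  //  A.
      branch 1.1 (add B):
        × closes — contains both B and ~B.
      branch 1.2 (add A):
        ○ open, literals {A=1, B=0, C=0, E=1}.
  branch 2 (add ~(B | A), (C | (~B -> C))):
    ~(B | A): α-rule — add ~B, ~A.
    (C | (~B -> C)): β-rule — branch into C  //  (~B -> C).
      branch 2.1 (add C):
        × closes — contains both C and ~C.
      branch 2.2 (add (~B -> C)):
        (~B -> C): β-rule — branch into ~~B  //  C.
          branch 2.2.1 (add ~~B):
            × closes — contains both B and ~B.
          branch 2.2.2 (add C):
            × closes — contains both C and ~C.
4 branches closed, 1 open.
An open branch gives a countermodel: A=1, B=0, C=0, E=1 (unmentioned atoms arbitrary); under it the original formula is false.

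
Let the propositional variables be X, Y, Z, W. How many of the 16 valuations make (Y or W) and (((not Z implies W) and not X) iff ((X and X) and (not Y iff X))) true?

5

Initial set: {((Y or W) and (((not Z implies W) and not X) iff ((X and X) and (not Y iff X))))}.
((Y or W) and (((not Z implies W) and not X) iff ((X and X) and (not Y iff X)))): α-rule — add (Y or W), (((not Z implies W) and not X) iff ((X and X) and (not Y iff X))).
(Y or W): β-rule — branch into Y  //  W.
  branch 1 (add Y):
    (((not Z implies W) and not X) iff ((X and X) and (not Y iff X))): β-rule — branch into ((not Z implies W) and not X), ((X and X) and (not Y iff X))  //  not ((not Z implies W) and not X), not ((X and X) and (not Y iff X)).
      branch 1.1 (add ((not Z implies W) and not X), ((X and X) and (not Y iff X))):
        ((not Z implies W) and not X): α-rule — add (not Z implies W), not X.
        ((X and X) and (not Y iff X)): α-rule — add (X and X), (not Y iff X).
        (X and X): α-rule — add X, X.
        × closes — contains both X and not X.
      branch 1.2 (add not ((not Z implies W) and not X), not ((X and X) and (not Y iff X))):
        not ((not Z implies W) and not X): β-rule — branch into not (not Z implies W)  //  not not X.
          branch 1.2.1 (add not (not Z implies W)):
            not (not Z implies W): α-rule — add not Z, not W.
            not ((X and X) and (not Y iff X)): β-rule — branch into not (X and X)  //  not (not Y iff X).
              branch 1.2.1.1 (add not (X and X)):
                not (X and X): β-rule — branch into not X  //  not X.
                  branch 1.2.1.1.1 (add not X):
                    ○ open, literals {W=0, X=0, Y=1, Z=0}.
                  branch 1.2.1.1.2 (add not X):
                    ○ open, literals {W=0, X=0, Y=1, Z=0}.
              branch 1.2.1.2 (add not (not Y iff X)):
                not (not Y iff X): β-rule — branch into not Y, not X  //  not not Y, X.
                  branch 1.2.1.2.1 (add not Y, not X):
                    × closes — contains both Y and not Y.
                  branch 1.2.1.2.2 (add not not Y, X):
                    ○ open, literals {W=0, X=1, Y=1, Z=0}.
          branch 1.2.2 (add not not X):
            not ((X and X) and (not Y iff X)): β-rule — branch into not (X and X)  //  not (not Y iff X).
              branch 1.2.2.1 (add not (X and X)):
                not (X and X): β-rule — branch into not X  //  not X.
                  branch 1.2.2.1.1 (add not X):
                    × closes — contains both X and not X.
                  branch 1.2.2.1.2 (add not X):
                    × closes — contains both X and not X.
              branch 1.2.2.2 (add not (not Y iff X)):
                not (not Y iff X): β-rule — branch into not Y, not X  //  not not Y, X.
                  branch 1.2.2.2.1 (add not Y, not X):
                    × closes — contains both Y and not Y.
                  branch 1.2.2.2.2 (add not not Y, X):
                    ○ open, literals {X=1, Y=1}.
  branch 2 (add W):
    (((not Z implies W) and not X) iff ((X and X) and (not Y iff X))): β-rule — branch into ((not Z implies W) and not X), ((X and X) and (not Y iff X))  //  not ((not Z implies W) and not X), not ((X and X) and (not Y iff X)).
      branch 2.1 (add ((not Z implies W) and not X), ((X and X) and (not Y iff X))):
        ((not Z implies W) and not X): α-rule — add (not Z implies W), not X.
        ((X and X) and (not Y iff X)): α-rule — add (X and X), (not Y iff X).
        (X and X): α-rule — add X, X.
        × closes — contains both X and not X.
      branch 2.2 (add not ((not Z implies W) and not X), not ((X and X) and (not Y iff X))):
        not ((not Z implies W) and not X): β-rule — branch into not (not Z implies W)  //  not not X.
          branch 2.2.1 (add not (not Z implies W)):
            not (not Z implies W): α-rule — add not Z, not W.
            × closes — contains both W and not W.
          branch 2.2.2 (add not not X):
            not ((X and X) and (not Y iff X)): β-rule — branch into not (X and X)  //  not (not Y iff X).
              branch 2.2.2.1 (add not (X and X)):
                not (X and X): β-rule — branch into not X  //  not X.
                  branch 2.2.2.1.1 (add not X):
                    × closes — contains both X and not X.
                  branch 2.2.2.1.2 (add not X):
                    × closes — contains both X and not X.
              branch 2.2.2.2 (add not (not Y iff X)):
                not (not Y iff X): β-rule — branch into not Y, not X  //  not not Y, X.
                  branch 2.2.2.2.1 (add not Y, not X):
                    × closes — contains both X and not X.
                  branch 2.2.2.2.2 (add not not Y, X):
                    ○ open, literals {W=1, X=1, Y=1}.
10 branches closed, 5 open.
Each open branch fixes some atoms; the unmentioned ones are free. Counting distinct full assignments: branch {W=0, X=0, Y=1, Z=0} (none free) contributes 1 new; branch {W=0, X=0, Y=1, Z=0} (none free) contributes 0 new; branch {W=0, X=1, Y=1, Z=0} (none free) contributes 1 new; branch {X=1, Y=1} (Z, W) contributes 3 new; branch {W=1, X=1, Y=1} (Z) contributes 0 new. Total: 5.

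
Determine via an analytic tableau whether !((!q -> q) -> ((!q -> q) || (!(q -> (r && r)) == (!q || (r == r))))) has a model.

Unsatisfiable

Initial set: {!((!q -> q) -> ((!q -> q) || (!(q -> (r && r)) == (!q || (r == r)))))}.
!((!q -> q) -> ((!q -> q) || (!(q -> (r && r)) == (!q || (r == r))))): α-rule — add (!q -> q), !((!q -> q) || (!(q -> (r && r)) == (!q || (r == r)))).
!((!q -> q) || (!(q -> (r && r)) == (!q || (r == r)))): α-rule — add !(!q -> q), !(!(q -> (r && r)) == (!q || (r == r))).
!(!q -> q): α-rule — add !q, !q.
(!q -> q): β-rule — branch into !!q  //  q.
  branch 1 (add !!q):
    × closes — contains both q and !q.
  branch 2 (add q):
    × closes — contains both q and !q.
All 2 branches close.
Every branch closed; the formula is unsatisfiable.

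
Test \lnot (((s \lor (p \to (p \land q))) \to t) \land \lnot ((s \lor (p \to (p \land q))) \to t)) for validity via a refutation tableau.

Assume the negation and expand:
Initial set: {\lnot \lnot (((s \lor (p \to (p \land q))) \to t) \land \lnot ((s \lor (p \to (p \land q))) \to t))}.
\lnot \lnot (((s \lor (p \to (p \land q))) \to t) \land \lnot ((s \lor (p \to (p \land q))) \to t)): α-rule — add ((s \lor (p \to (p \land q))) \to t), \lnot ((s \lor (p \to (p \land q))) \to t).
\lnot ((s \lor (p \to (p \land q))) \to t): α-rule — add (s \lor (p \to (p \land q))), \lnot t.
((s \lor (p \to (p \land q))) \to t): β-rule — branch into \lnot (s \lor (p \to (p \land q)))  //  t.
  branch 1 (add \lnot (s \lor (p \to (p \land q)))):
    \lnot (s \lor (p \to (p \land q))): α-rule — add \lnot s, \lnot (p \to (p \land q)).
    \lnot (p \to (p \land q)): α-rule — add p, \lnot (p \land q).
    (s \lor (p \to (p \land q))): β-rule — branch into s  //  (p \to (p \land q)).
      branch 1.1 (add s):
        × closes — contains both s and \lnot s.
      branch 1.2 (add (p \to (p \land q))):
        \lnot (p \land q): β-rule — branch into \lnot p  //  \lnot q.
          branch 1.2.1 (add \lnot p):
            × closes — contains both p and \lnot p.
          branch 1.2.2 (add \lnot q):
            (p \to (p \land q)): β-rule — branch into \lnot p  //  (p \land q).
              branch 1.2.2.1 (add \lnot p):
                × closes — contains both p and \lnot p.
              branch 1.2.2.2 (add (p \land q)):
                (p \land q): α-rule — add p, q.
                × closes — contains both q and \lnot q.
  branch 2 (add t):
    × closes — contains both t and \lnot t.
All 5 branches close.
Every branch closed, so the negation is unsatisfiable and the formula is valid.

Valid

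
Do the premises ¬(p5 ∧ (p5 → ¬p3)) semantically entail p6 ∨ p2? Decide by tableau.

Initial set: {¬(p5 ∧ (p5 → ¬p3)); ¬(p6 ∨ p2)}.
¬(p6 ∨ p2): α-rule — add ¬p6, ¬p2.
¬(p5 ∧ (p5 → ¬p3)): β-rule — branch into ¬p5  //  ¬(p5 → ¬p3).
  branch 1 (add ¬p5):
    ○ open, literals {p2=false, p5=false, p6=false}.
  branch 2 (add ¬(p5 → ¬p3)):
    ¬(p5 → ¬p3): α-rule — add p5, ¬¬p3.
    ○ open, literals {p2=false, p3=true, p5=true, p6=false}.
0 branches closed, 2 open.
An open branch gives a countermodel: p2=false, p5=false, p6=false (unmentioned atoms arbitrary); the premises hold there but the conclusion fails.

No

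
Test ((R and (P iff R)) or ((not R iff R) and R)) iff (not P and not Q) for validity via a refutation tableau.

Not valid

Assume the negation and expand:
Initial set: {not (((R and (P iff R)) or ((not R iff R) and R)) iff (not P and not Q))}.
not (((R and (P iff R)) or ((not R iff R) and R)) iff (not P and not Q)): β-rule — branch into ((R and (P iff R)) or ((not R iff R) and R)), not (not P and not Q)  //  not ((R and (P iff R)) or ((not R iff R) and R)), (not P and not Q).
  branch 1 (add ((R and (P iff R)) or ((not R iff R) and R)), not (not P and not Q)):
    ((R and (P iff R)) or ((not R iff R) and R)): β-rule — branch into (R and (P iff R))  //  ((not R iff R) and R).
      branch 1.1 (add (R and (P iff R))):
        (R and (P iff R)): α-rule — add R, (P iff R).
        not (not P and not Q): β-rule — branch into not not P  //  not not Q.
          branch 1.1.1 (add not not P):
            (P iff R): β-rule — branch into P, R  //  not P, not R.
              branch 1.1.1.1 (add P, R):
                ○ open, literals {P=true, R=true}.
              branch 1.1.1.2 (add not P, not R):
                × closes — contains both P and not P.
          branch 1.1.2 (add not not Q):
            (P iff R): β-rule — branch into P, R  //  not P, not R.
              branch 1.1.2.1 (add P, R):
                ○ open, literals {P=true, Q=true, R=true}.
              branch 1.1.2.2 (add not P, not R):
                × closes — contains both R and not R.
      branch 1.2 (add ((not R iff R) and R)):
        ((not R iff R) and R): α-rule — add (not R iff R), R.
        not (not P and not Q): β-rule — branch into not not P  //  not not Q.
          branch 1.2.1 (add not not P):
            (not R iff R): β-rule — branch into not R, R  //  not not R, not R.
              branch 1.2.1.1 (add not R, R):
                × closes — contains both R and not R.
              branch 1.2.1.2 (add not not R, not R):
                × closes — contains both R and not R.
          branch 1.2.2 (add not not Q):
            (not R iff R): β-rule — branch into not R, R  //  not not R, not R.
              branch 1.2.2.1 (add not R, R):
                × closes — contains both R and not R.
              branch 1.2.2.2 (add not not R, not R):
                × closes — contains both R and not R.
  branch 2 (add not ((R and (P iff R)) or ((not R iff R) and R)), (not P and not Q)):
    not ((R and (P iff R)) or ((not R iff R) and R)): α-rule — add not (R and (P iff R)), not ((not R iff R) and R).
    (not P and not Q): α-rule — add not P, not Q.
    not (R and (P iff R)): β-rule — branch into not R  //  not (P iff R).
      branch 2.1 (add not R):
        not ((not R iff R) and R): β-rule — branch into not (not R iff R)  //  not R.
          branch 2.1.1 (add not (not R iff R)):
            not (not R iff R): β-rule — branch into not R, not R  //  not not R, R.
              branch 2.1.1.1 (add not R, not R):
                ○ open, literals {P=false, Q=false, R=false}.
              branch 2.1.1.2 (add not not R, R):
                × closes — contains both R and not R.
          branch 2.1.2 (add not R):
            ○ open, literals {P=false, Q=false, R=false}.
      branch 2.2 (add not (P iff R)):
        not ((not R iff R) and R): β-rule — branch into not (not R iff R)  //  not R.
          branch 2.2.1 (add not (not R iff R)):
            not (P iff R): β-rule — branch into P, not R  //  not P, R.
              branch 2.2.1.1 (add P, not R):
                × closes — contains both P and not P.
              branch 2.2.1.2 (add not P, R):
                not (not R iff R): β-rule — branch into not R, not R  //  not not R, R.
                  branch 2.2.1.2.1 (add not R, not R):
                    × closes — contains both R and not R.
                  branch 2.2.1.2.2 (add not not R, R):
                    ○ open, literals {P=false, Q=false, R=true}.
          branch 2.2.2 (add not R):
            not (P iff R): β-rule — branch into P, not R  //  not P, R.
              branch 2.2.2.1 (add P, not R):
                × closes — contains both P and not P.
              branch 2.2.2.2 (add not P, R):
                × closes — contains both R and not R.
11 branches closed, 5 open.
An open branch gives a countermodel: P=true, R=true (unmentioned atoms arbitrary); under it the original formula is false.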